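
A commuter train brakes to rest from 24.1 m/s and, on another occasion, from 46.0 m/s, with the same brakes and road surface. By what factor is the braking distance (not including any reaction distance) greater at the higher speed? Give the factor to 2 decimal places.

Factor ≈ 3.64

Braking distance d = v²/(2a), so with a fixed, d ∝ v².
Factor = (46.0/24.1)² = 1.9087² = 3.6431.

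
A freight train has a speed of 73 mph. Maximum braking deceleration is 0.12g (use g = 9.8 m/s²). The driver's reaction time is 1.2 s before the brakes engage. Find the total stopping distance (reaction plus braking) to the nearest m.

Total stopping distance ≈ 492 m

73 mph × 0.44704 = 32.6339 m/s.
a = 0.12 × 9.8 = 1.176 m/s².
Reaction distance = v·t_r = 32.6339 × 1.2 = 39.161 m.
Braking distance = v²/(2a) = 32.6339² / (2 × 1.176) = 1064.971 / 2.352 = 452.794 m.
Total = 39.161 + 452.794 = 491.955 m.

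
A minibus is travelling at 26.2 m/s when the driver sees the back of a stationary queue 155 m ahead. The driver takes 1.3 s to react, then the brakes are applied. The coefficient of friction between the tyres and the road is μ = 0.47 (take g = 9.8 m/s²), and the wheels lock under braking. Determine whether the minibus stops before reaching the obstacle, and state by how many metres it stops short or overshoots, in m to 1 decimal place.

Yes — it stops 46.4 m short of the obstacle

a = μg = 0.47 × 9.8 = 4.606 m/s².
Reaction distance = 26.2000 × 1.3 = 34.060 m.
Braking distance = v²/(2a) = 686.440 / 9.212 = 74.516 m.
Total stopping distance = 34.060 + 74.516 = 108.576 m, vs 155 m available — it stops with 155 − 108.576 = 46.424 m to spare.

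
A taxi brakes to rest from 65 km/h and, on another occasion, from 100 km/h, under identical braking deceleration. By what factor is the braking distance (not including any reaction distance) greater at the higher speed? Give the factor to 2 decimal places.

Braking distance d = v²/(2a), so with a fixed, d ∝ v².
Factor = (100/65)² = 1.5385² = 2.3670.

Factor ≈ 2.37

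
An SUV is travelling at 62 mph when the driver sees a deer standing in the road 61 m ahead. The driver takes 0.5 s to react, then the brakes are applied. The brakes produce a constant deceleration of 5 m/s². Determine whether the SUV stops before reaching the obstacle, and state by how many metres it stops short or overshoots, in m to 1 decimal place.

No — it overshoots by 29.7 m

62 mph × 0.44704 = 27.7165 m/s.
Reaction distance = 27.7165 × 0.5 = 13.858 m.
Braking distance = v²/(2a) = 768.204 / 10.000 = 76.820 m.
Total stopping distance = 13.858 + 76.820 = 90.678 m, vs 61 m available — it cannot stop in time and overshoots by 90.678 − 61 = 29.678 m.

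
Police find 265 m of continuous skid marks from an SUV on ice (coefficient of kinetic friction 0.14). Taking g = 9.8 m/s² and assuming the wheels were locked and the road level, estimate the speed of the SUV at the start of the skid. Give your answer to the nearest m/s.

Deceleration a = μg = 0.14 × 9.8 = 1.372 m/s².
v = √(2a·d) = √(2 × 1.372 × 265) = √727.160 = 26.9659 m/s.

Initial speed ≈ 27 m/s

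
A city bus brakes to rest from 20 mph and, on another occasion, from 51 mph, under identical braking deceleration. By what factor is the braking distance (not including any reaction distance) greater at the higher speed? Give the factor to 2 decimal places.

Braking distance d = v²/(2a), so with a fixed, d ∝ v².
Factor = (51/20)² = 2.5500² = 6.5025.

Factor ≈ 6.50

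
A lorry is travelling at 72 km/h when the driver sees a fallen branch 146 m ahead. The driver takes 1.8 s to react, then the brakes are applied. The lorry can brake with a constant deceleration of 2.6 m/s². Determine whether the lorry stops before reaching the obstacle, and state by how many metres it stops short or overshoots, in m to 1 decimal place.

Yes — it stops 33.1 m short of the obstacle

72 km/h ÷ 3.6 = 20.0000 m/s.
Reaction distance = 20.0000 × 1.8 = 36.000 m.
Braking distance = v²/(2a) = 400.000 / 5.200 = 76.923 m.
Total stopping distance = 36.000 + 76.923 = 112.923 m, vs 146 m available — it stops with 146 − 112.923 = 33.077 m to spare.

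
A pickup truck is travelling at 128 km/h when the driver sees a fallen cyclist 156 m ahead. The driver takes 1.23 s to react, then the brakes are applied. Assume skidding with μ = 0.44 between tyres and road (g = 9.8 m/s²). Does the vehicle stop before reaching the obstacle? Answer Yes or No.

No

128 km/h ÷ 3.6 = 35.5556 m/s.
a = μg = 0.44 × 9.8 = 4.312 m/s².
Reaction distance = 35.5556 × 1.23 = 43.733 m.
Braking distance = v²/(2a) = 1264.201 / 8.624 = 146.591 m.
Total stopping distance = 43.733 + 146.591 = 190.324 m, vs 156 m available — it cannot stop in time and overshoots by 190.324 − 156 = 34.324 m.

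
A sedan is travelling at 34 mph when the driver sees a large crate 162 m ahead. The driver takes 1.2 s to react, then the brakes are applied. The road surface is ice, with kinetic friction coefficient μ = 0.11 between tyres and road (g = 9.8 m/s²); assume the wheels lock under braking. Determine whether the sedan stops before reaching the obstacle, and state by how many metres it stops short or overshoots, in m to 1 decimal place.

34 mph × 0.44704 = 15.1994 m/s.
a = μg = 0.11 × 9.8 = 1.078 m/s².
Reaction distance = 15.1994 × 1.2 = 18.239 m.
Braking distance = v²/(2a) = 231.022 / 2.156 = 107.153 m.
Total stopping distance = 18.239 + 107.153 = 125.392 m, vs 162 m available — it stops with 162 − 125.392 = 36.608 m to spare.

Yes — it stops 36.6 m short of the obstacle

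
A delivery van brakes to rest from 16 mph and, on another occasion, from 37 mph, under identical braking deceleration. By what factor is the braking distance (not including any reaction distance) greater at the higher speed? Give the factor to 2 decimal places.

Factor ≈ 5.35

Braking distance d = v²/(2a), so with a fixed, d ∝ v².
Factor = (37/16)² = 2.3125² = 5.3477.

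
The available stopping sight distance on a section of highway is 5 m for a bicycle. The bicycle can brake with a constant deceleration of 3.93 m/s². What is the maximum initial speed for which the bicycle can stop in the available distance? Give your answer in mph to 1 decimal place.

v²/(2a) = d ⇒ v = √(2 × 3.930 × 5) = √39.30 = 6.2690 m/s.
6.2690 m/s ÷ 0.44704 = 14.023 mph.

Maximum speed ≈ 14.0 mph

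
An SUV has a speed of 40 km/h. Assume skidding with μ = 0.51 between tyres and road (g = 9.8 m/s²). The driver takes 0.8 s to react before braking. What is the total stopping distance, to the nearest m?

Total stopping distance ≈ 21 m

40 km/h ÷ 3.6 = 11.1111 m/s.
a = μg = 0.51 × 9.8 = 4.998 m/s².
Reaction distance = v·t_r = 11.1111 × 0.8 = 8.889 m.
Braking distance = v²/(2a) = 11.1111² / (2 × 4.998) = 123.457 / 9.996 = 12.351 m.
Total = 8.889 + 12.351 = 21.240 m.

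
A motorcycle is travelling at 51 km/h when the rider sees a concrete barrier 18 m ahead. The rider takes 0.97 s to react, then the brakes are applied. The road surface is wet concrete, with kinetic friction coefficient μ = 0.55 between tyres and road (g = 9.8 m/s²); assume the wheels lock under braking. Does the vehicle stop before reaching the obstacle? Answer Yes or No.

51 km/h ÷ 3.6 = 14.1667 m/s.
a = μg = 0.55 × 9.8 = 5.390 m/s².
Reaction distance = 14.1667 × 0.97 = 13.742 m.
Braking distance = v²/(2a) = 200.695 / 10.780 = 18.617 m.
Total stopping distance = 13.742 + 18.617 = 32.359 m, vs 18 m available — it cannot stop in time and overshoots by 32.359 − 18 = 14.359 m.

No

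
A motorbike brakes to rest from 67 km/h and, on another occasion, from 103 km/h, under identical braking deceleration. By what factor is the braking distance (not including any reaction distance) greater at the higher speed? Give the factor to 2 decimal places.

Braking distance d = v²/(2a), so with a fixed, d ∝ v².
Factor = (103/67)² = 1.5373² = 2.3633.

Factor ≈ 2.36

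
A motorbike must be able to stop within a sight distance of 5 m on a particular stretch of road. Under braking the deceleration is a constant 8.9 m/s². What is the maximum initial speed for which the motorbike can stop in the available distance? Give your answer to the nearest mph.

Maximum speed ≈ 21 mph

v²/(2a) = d ⇒ v = √(2 × 8.900 × 5) = √89.00 = 9.4340 m/s.
9.4340 m/s ÷ 0.44704 = 21.103 mph.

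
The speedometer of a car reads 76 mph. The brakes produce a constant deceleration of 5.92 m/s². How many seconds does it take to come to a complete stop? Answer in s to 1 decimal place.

76 mph × 0.44704 = 33.9750 m/s.
Braking time = v/a = 33.9750 / 5.920 = 5.739 s.

Braking time ≈ 5.7 s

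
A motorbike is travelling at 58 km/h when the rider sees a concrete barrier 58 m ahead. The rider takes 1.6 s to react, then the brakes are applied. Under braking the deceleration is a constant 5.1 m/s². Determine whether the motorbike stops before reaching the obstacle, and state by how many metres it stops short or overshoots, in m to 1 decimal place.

Yes — it stops 6.8 m short of the obstacle

58 km/h ÷ 3.6 = 16.1111 m/s.
Reaction distance = 16.1111 × 1.6 = 25.778 m.
Braking distance = v²/(2a) = 259.568 / 10.200 = 25.448 m.
Total stopping distance = 25.778 + 25.448 = 51.226 m, vs 58 m available — it stops with 58 − 51.226 = 6.774 m to spare.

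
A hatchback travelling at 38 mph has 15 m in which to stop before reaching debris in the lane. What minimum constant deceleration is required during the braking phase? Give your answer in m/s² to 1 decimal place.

38 mph × 0.44704 = 16.9875 m/s.
v² = 2a·d ⇒ a = v²/(2d) = 16.9875² / (2 × 15.000) = 288.575 / 30.000 = 9.6192 m/s².

Required deceleration ≈ 9.6 m/s²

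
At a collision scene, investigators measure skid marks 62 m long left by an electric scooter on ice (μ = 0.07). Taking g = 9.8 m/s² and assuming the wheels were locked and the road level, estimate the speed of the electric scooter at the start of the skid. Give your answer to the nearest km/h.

Initial speed ≈ 33 km/h

Deceleration a = μg = 0.07 × 9.8 = 0.686 m/s².
v = √(2a·d) = √(2 × 0.686 × 62) = √85.064 = 9.2230 m/s.
= 9.2230 × 3.6 = 33.203 km/h.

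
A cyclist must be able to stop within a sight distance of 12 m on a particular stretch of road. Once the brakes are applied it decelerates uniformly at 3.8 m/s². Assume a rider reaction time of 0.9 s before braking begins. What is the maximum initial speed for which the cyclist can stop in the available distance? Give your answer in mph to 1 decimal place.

Stopping distance: v·t_r + v²/(2a) = 12 with t_r = 0.9 s and a = 3.800 m/s².
So v² + 6.840 v − 91.20 = 0.
Positive root: v = −a·t_r + √((a·t_r)² + 2a·d) = −3.420 + √(11.696 + 91.20) = 6.7238 m/s.
6.7238 m/s ÷ 0.44704 = 15.041 mph.

Maximum speed ≈ 15.0 mph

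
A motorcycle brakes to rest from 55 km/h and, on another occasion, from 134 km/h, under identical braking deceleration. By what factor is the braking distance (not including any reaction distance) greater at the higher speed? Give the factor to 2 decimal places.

Braking distance d = v²/(2a), so with a fixed, d ∝ v².
Factor = (134/55)² = 2.4364² = 5.9360.

Factor ≈ 5.94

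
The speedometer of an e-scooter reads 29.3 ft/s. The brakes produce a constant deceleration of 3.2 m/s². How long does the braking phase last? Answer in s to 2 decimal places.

29.3 ft/s × 0.3048 = 8.9306 m/s.
Braking time = v/a = 8.9306 / 3.200 = 2.791 s.

Braking time ≈ 2.79 s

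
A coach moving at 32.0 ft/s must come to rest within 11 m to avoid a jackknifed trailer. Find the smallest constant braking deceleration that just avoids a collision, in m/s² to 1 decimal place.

32 ft/s × 0.3048 = 9.7536 m/s.
v² = 2a·d ⇒ a = v²/(2d) = 9.7536² / (2 × 11.000) = 95.133 / 22.000 = 4.3242 m/s².

Required deceleration ≈ 4.3 m/s²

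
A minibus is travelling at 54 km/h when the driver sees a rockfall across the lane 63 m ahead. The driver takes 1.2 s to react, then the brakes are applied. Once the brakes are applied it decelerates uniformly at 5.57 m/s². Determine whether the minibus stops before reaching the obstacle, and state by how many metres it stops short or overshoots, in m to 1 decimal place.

54 km/h ÷ 3.6 = 15.0000 m/s.
Reaction distance = 15.0000 × 1.2 = 18.000 m.
Braking distance = v²/(2a) = 225.000 / 11.140 = 20.197 m.
Total stopping distance = 18.000 + 20.197 = 38.197 m, vs 63 m available — it stops with 63 − 38.197 = 24.803 m to spare.

Yes — it stops 24.8 m short of the obstacle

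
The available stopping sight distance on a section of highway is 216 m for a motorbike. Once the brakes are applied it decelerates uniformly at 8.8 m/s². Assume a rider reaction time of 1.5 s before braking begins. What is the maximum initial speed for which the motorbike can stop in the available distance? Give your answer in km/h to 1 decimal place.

Stopping distance: v·t_r + v²/(2a) = 216 with t_r = 1.5 s and a = 8.800 m/s².
So v² + 26.400 v − 3801.60 = 0.
Positive root: v = −a·t_r + √((a·t_r)² + 2a·d) = −13.200 + √(174.240 + 3801.60) = 49.8543 m/s.
49.8543 m/s × 3.6 = 179.475 km/h.

Maximum speed ≈ 179.5 km/h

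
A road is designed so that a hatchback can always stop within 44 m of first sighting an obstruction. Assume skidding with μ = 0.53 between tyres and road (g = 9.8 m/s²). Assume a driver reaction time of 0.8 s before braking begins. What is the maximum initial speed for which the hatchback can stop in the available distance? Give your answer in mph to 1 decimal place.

Maximum speed ≈ 39.4 mph

a = μg = 0.53 × 9.8 = 5.194 m/s².
Stopping distance: v·t_r + v²/(2a) = 44 with t_r = 0.8 s and a = 5.194 m/s².
So v² + 8.310 v − 457.07 = 0.
Positive root: v = −a·t_r + √((a·t_r)² + 2a·d) = −4.155 + √(17.264 + 457.07) = 17.6242 m/s.
17.6242 m/s ÷ 0.44704 = 39.424 mph.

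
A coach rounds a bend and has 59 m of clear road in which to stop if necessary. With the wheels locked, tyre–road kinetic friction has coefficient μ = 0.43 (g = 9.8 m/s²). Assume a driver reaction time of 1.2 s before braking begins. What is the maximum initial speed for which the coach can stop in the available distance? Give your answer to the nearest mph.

a = μg = 0.43 × 9.8 = 4.214 m/s².
Stopping distance: v·t_r + v²/(2a) = 59 with t_r = 1.2 s and a = 4.214 m/s².
So v² + 10.114 v − 497.25 = 0.
Positive root: v = −a·t_r + √((a·t_r)² + 2a·d) = −5.057 + √(25.573 + 497.25) = 17.8083 m/s.
17.8083 m/s ÷ 0.44704 = 39.836 mph.

Maximum speed ≈ 40 mph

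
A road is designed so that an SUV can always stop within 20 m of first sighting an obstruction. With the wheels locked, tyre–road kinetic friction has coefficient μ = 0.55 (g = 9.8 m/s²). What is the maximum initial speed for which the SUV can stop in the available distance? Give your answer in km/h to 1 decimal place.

Maximum speed ≈ 52.9 km/h

a = μg = 0.55 × 9.8 = 5.390 m/s².
v²/(2a) = d ⇒ v = √(2 × 5.390 × 20) = √215.60 = 14.6833 m/s.
14.6833 m/s × 3.6 = 52.860 km/h.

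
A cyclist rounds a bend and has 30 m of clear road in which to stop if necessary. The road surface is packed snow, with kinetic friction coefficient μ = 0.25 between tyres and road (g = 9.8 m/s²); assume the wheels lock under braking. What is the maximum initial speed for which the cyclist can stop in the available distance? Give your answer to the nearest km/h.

a = μg = 0.25 × 9.8 = 2.450 m/s².
v²/(2a) = d ⇒ v = √(2 × 2.450 × 30) = √147.00 = 12.1244 m/s.
12.1244 m/s × 3.6 = 43.648 km/h.

Maximum speed ≈ 44 km/h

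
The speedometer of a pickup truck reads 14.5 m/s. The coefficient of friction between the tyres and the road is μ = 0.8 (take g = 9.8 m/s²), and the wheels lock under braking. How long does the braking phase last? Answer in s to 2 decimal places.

a = μg = 0.8 × 9.8 = 7.840 m/s².
Braking time = v/a = 14.5000 / 7.840 = 1.849 s.

Braking time ≈ 1.85 s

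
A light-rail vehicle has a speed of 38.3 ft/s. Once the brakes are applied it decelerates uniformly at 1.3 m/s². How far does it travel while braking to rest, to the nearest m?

Braking distance ≈ 52 m

38.3 ft/s × 0.3048 = 11.6738 m/s.
Braking distance = v²/(2a) = 11.6738² / (2 × 1.300) = 136.278 / 2.600 = 52.415 m.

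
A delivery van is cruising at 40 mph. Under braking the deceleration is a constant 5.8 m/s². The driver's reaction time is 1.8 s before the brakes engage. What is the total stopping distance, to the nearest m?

Total stopping distance ≈ 60 m

40 mph × 0.44704 = 17.8816 m/s.
Reaction distance = v·t_r = 17.8816 × 1.8 = 32.187 m.
Braking distance = v²/(2a) = 17.8816² / (2 × 5.800) = 319.752 / 11.600 = 27.565 m.
Total = 32.187 + 27.565 = 59.752 m.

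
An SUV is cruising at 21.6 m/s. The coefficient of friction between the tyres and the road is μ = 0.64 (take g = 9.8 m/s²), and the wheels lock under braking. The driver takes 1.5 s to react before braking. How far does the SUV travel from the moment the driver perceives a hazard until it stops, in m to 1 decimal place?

Total stopping distance ≈ 69.6 m

a = μg = 0.64 × 9.8 = 6.272 m/s².
Reaction distance = v·t_r = 21.6000 × 1.5 = 32.400 m.
Braking distance = v²/(2a) = 21.6000² / (2 × 6.272) = 466.560 / 12.544 = 37.194 m.
Total = 32.400 + 37.194 = 69.594 m.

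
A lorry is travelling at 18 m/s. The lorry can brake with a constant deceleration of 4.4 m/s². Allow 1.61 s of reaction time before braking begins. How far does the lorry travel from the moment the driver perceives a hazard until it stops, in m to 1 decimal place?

Total stopping distance ≈ 65.8 m

Reaction distance = v·t_r = 18.0000 × 1.61 = 28.980 m.
Braking distance = v²/(2a) = 18.0000² / (2 × 4.400) = 324.000 / 8.800 = 36.818 m.
Total = 28.980 + 36.818 = 65.798 m.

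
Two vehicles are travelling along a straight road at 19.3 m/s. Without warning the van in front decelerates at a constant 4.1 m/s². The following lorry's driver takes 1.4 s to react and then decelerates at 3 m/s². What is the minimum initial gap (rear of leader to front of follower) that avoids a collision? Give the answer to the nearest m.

Minimum gap ≈ 44 m

Leader travels v²/(2a_L) = 372.490 / 8.200 = 45.426 m before stopping.
Follower covers v·t_r = 19.3000 × 1.4 = 27.020 m while reacting, then v²/(2a_F) = 372.490 / 6.000 = 62.082 m while braking, for a total of 27.020 + 62.082 = 89.102 m.
Since a_F ≤ a_L and the follower starts braking later, the follower is never slower than the leader, so the closest approach is when both have stopped.
Minimum gap = 89.102 − 45.426 = 43.676 m.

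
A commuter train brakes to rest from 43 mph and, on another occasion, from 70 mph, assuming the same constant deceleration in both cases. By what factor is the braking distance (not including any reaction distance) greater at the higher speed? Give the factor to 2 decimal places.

Factor ≈ 2.65

Braking distance d = v²/(2a), so with a fixed, d ∝ v².
Factor = (70/43)² = 1.6279² = 2.6501.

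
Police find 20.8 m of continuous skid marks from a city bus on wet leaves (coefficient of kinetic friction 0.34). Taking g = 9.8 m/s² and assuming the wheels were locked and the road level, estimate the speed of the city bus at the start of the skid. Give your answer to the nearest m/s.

Deceleration a = μg = 0.34 × 9.8 = 3.332 m/s².
v = √(2a·d) = √(2 × 3.332 × 20.8) = √138.611 = 11.7733 m/s.

Initial speed ≈ 12 m/s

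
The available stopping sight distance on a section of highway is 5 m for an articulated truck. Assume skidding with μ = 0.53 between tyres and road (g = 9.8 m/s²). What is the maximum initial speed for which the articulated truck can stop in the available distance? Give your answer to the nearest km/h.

Maximum speed ≈ 26 km/h

a = μg = 0.53 × 9.8 = 5.194 m/s².
v²/(2a) = d ⇒ v = √(2 × 5.194 × 5) = √51.94 = 7.2069 m/s.
7.2069 m/s × 3.6 = 25.945 km/h.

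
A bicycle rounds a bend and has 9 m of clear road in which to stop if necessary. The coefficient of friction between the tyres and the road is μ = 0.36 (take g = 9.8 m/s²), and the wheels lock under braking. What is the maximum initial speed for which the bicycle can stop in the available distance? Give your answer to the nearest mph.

a = μg = 0.36 × 9.8 = 3.528 m/s².
v²/(2a) = d ⇒ v = √(2 × 3.528 × 9) = √63.50 = 7.9687 m/s.
7.9687 m/s ÷ 0.44704 = 17.825 mph.

Maximum speed ≈ 18 mph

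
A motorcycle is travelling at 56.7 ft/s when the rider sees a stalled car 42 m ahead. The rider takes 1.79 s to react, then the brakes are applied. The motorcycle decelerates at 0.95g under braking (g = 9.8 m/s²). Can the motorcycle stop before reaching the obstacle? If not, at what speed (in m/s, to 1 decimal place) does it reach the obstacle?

56.7 ft/s × 0.3048 = 17.2822 m/s.
a = 0.95 × 9.8 = 9.310 m/s².
Reaction distance = 17.2822 × 1.79 = 30.935 m.
Braking distance needed to stop: v²/(2a) = 298.674 / 18.620 = 16.040 m, so total needed = 30.935 + 16.040 = 46.975 m > 42 m — it cannot stop.
Distance remaining when braking begins: 42 − 30.935 = 11.065 m.
v² = v₀² − 2a·d = 298.674 − 2 × 9.310 × 11.065 = 92.644 m²/s².
v = √92.644 = 9.625 m/s.

No — it strikes the obstacle at 9.6 m/s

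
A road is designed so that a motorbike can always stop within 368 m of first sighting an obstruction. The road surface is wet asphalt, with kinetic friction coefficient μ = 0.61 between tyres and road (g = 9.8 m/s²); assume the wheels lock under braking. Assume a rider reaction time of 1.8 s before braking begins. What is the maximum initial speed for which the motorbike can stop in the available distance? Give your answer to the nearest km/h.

Maximum speed ≈ 203 km/h

a = μg = 0.61 × 9.8 = 5.978 m/s².
Stopping distance: v·t_r + v²/(2a) = 368 with t_r = 1.8 s and a = 5.978 m/s².
So v² + 21.521 v − 4399.81 = 0.
Positive root: v = −a·t_r + √((a·t_r)² + 2a·d) = −10.760 + √(115.778 + 4399.81) = 56.4381 m/s.
56.4381 m/s × 3.6 = 203.177 km/h.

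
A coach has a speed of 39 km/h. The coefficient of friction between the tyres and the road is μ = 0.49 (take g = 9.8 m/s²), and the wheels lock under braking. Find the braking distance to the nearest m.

Braking distance ≈ 12 m

39 km/h ÷ 3.6 = 10.8333 m/s.
a = μg = 0.49 × 9.8 = 4.802 m/s².
Braking distance = v²/(2a) = 10.8333² / (2 × 4.802) = 117.360 / 9.604 = 12.220 m.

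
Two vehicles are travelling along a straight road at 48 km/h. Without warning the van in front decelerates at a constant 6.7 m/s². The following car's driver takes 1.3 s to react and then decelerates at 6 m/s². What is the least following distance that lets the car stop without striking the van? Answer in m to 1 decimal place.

Minimum gap ≈ 18.9 m

48 km/h ÷ 3.6 = 13.3333 m/s.
Leader travels v²/(2a_L) = 177.777 / 13.400 = 13.267 m before stopping.
Follower covers v·t_r = 13.3333 × 1.3 = 17.333 m while reacting, then v²/(2a_F) = 177.777 / 12.000 = 14.815 m while braking, for a total of 17.333 + 14.815 = 32.148 m.
Since a_F ≤ a_L and the follower starts braking later, the follower is never slower than the leader, so the closest approach is when both have stopped.
Minimum gap = 32.148 − 13.267 = 18.881 m.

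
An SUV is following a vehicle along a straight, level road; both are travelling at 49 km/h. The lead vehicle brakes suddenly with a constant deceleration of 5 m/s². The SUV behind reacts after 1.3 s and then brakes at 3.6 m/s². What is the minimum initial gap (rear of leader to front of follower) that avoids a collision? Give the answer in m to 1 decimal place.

49 km/h ÷ 3.6 = 13.6111 m/s.
Leader travels v²/(2a_L) = 185.262 / 10.000 = 18.526 m before stopping.
Follower covers v·t_r = 13.6111 × 1.3 = 17.694 m while reacting, then v²/(2a_F) = 185.262 / 7.200 = 25.731 m while braking, for a total of 17.694 + 25.731 = 43.425 m.
Since a_F ≤ a_L and the follower starts braking later, the follower is never slower than the leader, so the closest approach is when both have stopped.
Minimum gap = 43.425 − 18.526 = 24.899 m.

Minimum gap ≈ 24.9 m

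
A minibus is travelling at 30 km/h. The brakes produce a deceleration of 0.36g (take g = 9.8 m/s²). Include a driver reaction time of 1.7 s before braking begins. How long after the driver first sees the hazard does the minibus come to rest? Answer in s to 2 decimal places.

30 km/h ÷ 3.6 = 8.3333 m/s.
a = 0.36 × 9.8 = 3.528 m/s².
Braking time = v/a = 8.3333 / 3.528 = 2.362 s.
Total = 1.7 + 2.362 = 4.062 s.

Total time ≈ 4.06 s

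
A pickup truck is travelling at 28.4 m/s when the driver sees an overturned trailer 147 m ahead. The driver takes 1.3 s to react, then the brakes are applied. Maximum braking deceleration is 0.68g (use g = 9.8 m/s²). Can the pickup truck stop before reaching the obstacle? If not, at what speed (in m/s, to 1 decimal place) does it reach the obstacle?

a = 0.68 × 9.8 = 6.664 m/s².
Reaction distance = 28.4000 × 1.3 = 36.920 m.
Braking distance = v²/(2a) = 806.560 / 13.328 = 60.516 m.
Total stopping distance = 36.920 + 60.516 = 97.436 m, vs 147 m available — it stops with 147 − 97.436 = 49.564 m to spare.

Yes — it stops about 49.6 m short of the obstacle, so it never reaches it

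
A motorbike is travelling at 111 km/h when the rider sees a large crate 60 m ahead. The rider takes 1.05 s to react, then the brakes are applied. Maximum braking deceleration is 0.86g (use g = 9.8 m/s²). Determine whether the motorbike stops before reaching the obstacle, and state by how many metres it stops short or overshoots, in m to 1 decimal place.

111 km/h ÷ 3.6 = 30.8333 m/s.
a = 0.86 × 9.8 = 8.428 m/s².
Reaction distance = 30.8333 × 1.05 = 32.375 m.
Braking distance = v²/(2a) = 950.692 / 16.856 = 56.401 m.
Total stopping distance = 32.375 + 56.401 = 88.776 m, vs 60 m available — it cannot stop in time and overshoots by 88.776 − 60 = 28.776 m.

No — it overshoots by 28.8 m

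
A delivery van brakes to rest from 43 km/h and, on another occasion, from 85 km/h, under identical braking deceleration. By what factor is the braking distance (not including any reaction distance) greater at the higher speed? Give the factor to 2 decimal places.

Braking distance d = v²/(2a), so with a fixed, d ∝ v².
Factor = (85/43)² = 1.9767² = 3.9073.

Factor ≈ 3.91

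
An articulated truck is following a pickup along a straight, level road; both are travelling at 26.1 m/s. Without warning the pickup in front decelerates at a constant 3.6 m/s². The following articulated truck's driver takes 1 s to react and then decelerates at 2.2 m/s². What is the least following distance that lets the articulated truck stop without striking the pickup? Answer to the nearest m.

Minimum gap ≈ 86 m

Leader travels v²/(2a_L) = 681.210 / 7.200 = 94.612 m before stopping.
Follower covers v·t_r = 26.1000 × 1 = 26.100 m while reacting, then v²/(2a_F) = 681.210 / 4.400 = 154.820 m while braking, for a total of 26.100 + 154.820 = 180.920 m.
Since a_F ≤ a_L and the follower starts braking later, the follower is never slower than the leader, so the closest approach is when both have stopped.
Minimum gap = 180.920 − 94.612 = 86.308 m.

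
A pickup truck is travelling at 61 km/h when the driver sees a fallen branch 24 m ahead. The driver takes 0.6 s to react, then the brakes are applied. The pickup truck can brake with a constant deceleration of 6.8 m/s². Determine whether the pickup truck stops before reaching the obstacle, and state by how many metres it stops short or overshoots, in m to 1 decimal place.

No — it overshoots by 7.3 m

61 km/h ÷ 3.6 = 16.9444 m/s.
Reaction distance = 16.9444 × 0.6 = 10.167 m.
Braking distance = v²/(2a) = 287.113 / 13.600 = 21.111 m.
Total stopping distance = 10.167 + 21.111 = 31.278 m, vs 24 m available — it cannot stop in time and overshoots by 31.278 − 24 = 7.278 m.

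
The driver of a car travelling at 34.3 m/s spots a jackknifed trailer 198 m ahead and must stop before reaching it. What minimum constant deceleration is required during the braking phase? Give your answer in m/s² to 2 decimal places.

Required deceleration ≈ 2.97 m/s²

v² = 2a·d ⇒ a = v²/(2d) = 34.3000² / (2 × 198.000) = 1176.490 / 396.000 = 2.9709 m/s².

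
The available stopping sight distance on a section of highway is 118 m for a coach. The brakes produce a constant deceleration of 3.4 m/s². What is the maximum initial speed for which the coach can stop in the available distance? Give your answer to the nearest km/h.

v²/(2a) = d ⇒ v = √(2 × 3.400 × 118) = √802.40 = 28.3267 m/s.
28.3267 m/s × 3.6 = 101.976 km/h.

Maximum speed ≈ 102 km/h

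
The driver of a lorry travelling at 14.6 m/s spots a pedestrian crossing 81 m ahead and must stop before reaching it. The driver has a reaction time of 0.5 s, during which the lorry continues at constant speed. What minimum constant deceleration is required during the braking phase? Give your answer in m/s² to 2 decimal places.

Required deceleration ≈ 1.45 m/s²

Distance covered during reaction = 14.6000 × 0.5 = 7.300 m.
Distance available for braking: 81 − 7.300 = 73.700 m.
v² = 2a·d ⇒ a = v²/(2d) = 14.6000² / (2 × 73.700) = 213.160 / 147.400 = 1.4461 m/s².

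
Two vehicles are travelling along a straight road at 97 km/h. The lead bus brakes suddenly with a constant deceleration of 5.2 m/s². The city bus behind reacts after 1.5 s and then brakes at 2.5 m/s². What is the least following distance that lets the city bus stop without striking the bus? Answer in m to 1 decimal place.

Minimum gap ≈ 115.8 m

97 km/h ÷ 3.6 = 26.9444 m/s.
Leader travels v²/(2a_L) = 726.001 / 10.400 = 69.808 m before stopping.
Follower covers v·t_r = 26.9444 × 1.5 = 40.417 m while reacting, then v²/(2a_F) = 726.001 / 5.000 = 145.200 m while braking, for a total of 40.417 + 145.200 = 185.617 m.
Since a_F ≤ a_L and the follower starts braking later, the follower is never slower than the leader, so the closest approach is when both have stopped.
Minimum gap = 185.617 − 69.808 = 115.809 m.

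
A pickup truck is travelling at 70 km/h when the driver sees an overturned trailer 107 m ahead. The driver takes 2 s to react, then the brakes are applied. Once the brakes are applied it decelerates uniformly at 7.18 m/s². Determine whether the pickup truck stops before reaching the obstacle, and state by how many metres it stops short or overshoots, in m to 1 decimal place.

70 km/h ÷ 3.6 = 19.4444 m/s.
Reaction distance = 19.4444 × 2 = 38.889 m.
Braking distance = v²/(2a) = 378.085 / 14.360 = 26.329 m.
Total stopping distance = 38.889 + 26.329 = 65.218 m, vs 107 m available — it stops with 107 − 65.218 = 41.782 m to spare.

Yes — it stops 41.8 m short of the obstacle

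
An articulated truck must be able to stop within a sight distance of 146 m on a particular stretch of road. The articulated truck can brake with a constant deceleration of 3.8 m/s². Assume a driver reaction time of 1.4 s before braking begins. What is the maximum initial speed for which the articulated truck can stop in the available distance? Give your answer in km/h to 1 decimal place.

Stopping distance: v·t_r + v²/(2a) = 146 with t_r = 1.4 s and a = 3.800 m/s².
So v² + 10.640 v − 1109.60 = 0.
Positive root: v = −a·t_r + √((a·t_r)² + 2a·d) = −5.320 + √(28.302 + 1109.60) = 28.4128 m/s.
28.4128 m/s × 3.6 = 102.286 km/h.

Maximum speed ≈ 102.3 km/h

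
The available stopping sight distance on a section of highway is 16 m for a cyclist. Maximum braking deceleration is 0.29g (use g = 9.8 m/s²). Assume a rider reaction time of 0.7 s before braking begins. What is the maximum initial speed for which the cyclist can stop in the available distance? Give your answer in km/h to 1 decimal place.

a = 0.29 × 9.8 = 2.842 m/s².
Stopping distance: v·t_r + v²/(2a) = 16 with t_r = 0.7 s and a = 2.842 m/s².
So v² + 3.979 v − 90.94 = 0.
Positive root: v = −a·t_r + √((a·t_r)² + 2a·d) = −1.989 + √(3.956 + 90.94) = 7.7525 m/s.
7.7525 m/s × 3.6 = 27.909 km/h.

Maximum speed ≈ 27.9 km/h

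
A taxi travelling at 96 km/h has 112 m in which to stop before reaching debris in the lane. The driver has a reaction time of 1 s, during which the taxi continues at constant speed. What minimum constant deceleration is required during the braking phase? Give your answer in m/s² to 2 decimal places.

Required deceleration ≈ 4.17 m/s²

96 km/h ÷ 3.6 = 26.6667 m/s.
Distance covered during reaction = 26.6667 × 1 = 26.667 m.
Distance available for braking: 112 − 26.667 = 85.333 m.
v² = 2a·d ⇒ a = v²/(2d) = 26.6667² / (2 × 85.333) = 711.113 / 170.666 = 4.1667 m/s².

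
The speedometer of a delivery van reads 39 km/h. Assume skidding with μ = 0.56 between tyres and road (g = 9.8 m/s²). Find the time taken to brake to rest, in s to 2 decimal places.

39 km/h ÷ 3.6 = 10.8333 m/s.
a = μg = 0.56 × 9.8 = 5.488 m/s².
Braking time = v/a = 10.8333 / 5.488 = 1.974 s.

Braking time ≈ 1.97 s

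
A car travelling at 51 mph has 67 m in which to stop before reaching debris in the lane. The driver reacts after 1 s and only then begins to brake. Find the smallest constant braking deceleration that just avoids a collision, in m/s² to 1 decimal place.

Required deceleration ≈ 5.9 m/s²

51 mph × 0.44704 = 22.7990 m/s.
Distance covered during reaction = 22.7990 × 1 = 22.799 m.
Distance available for braking: 67 − 22.799 = 44.201 m.
v² = 2a·d ⇒ a = v²/(2d) = 22.7990² / (2 × 44.201) = 519.794 / 88.402 = 5.8799 m/s².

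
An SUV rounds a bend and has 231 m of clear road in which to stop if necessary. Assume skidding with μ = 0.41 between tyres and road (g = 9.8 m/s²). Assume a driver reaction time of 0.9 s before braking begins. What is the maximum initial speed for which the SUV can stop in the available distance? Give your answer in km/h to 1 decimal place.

a = μg = 0.41 × 9.8 = 4.018 m/s².
Stopping distance: v·t_r + v²/(2a) = 231 with t_r = 0.9 s and a = 4.018 m/s².
So v² + 7.232 v − 1856.32 = 0.
Positive root: v = −a·t_r + √((a·t_r)² + 2a·d) = −3.616 + √(13.075 + 1856.32) = 39.6205 m/s.
39.6205 m/s × 3.6 = 142.634 km/h.

Maximum speed ≈ 142.6 km/h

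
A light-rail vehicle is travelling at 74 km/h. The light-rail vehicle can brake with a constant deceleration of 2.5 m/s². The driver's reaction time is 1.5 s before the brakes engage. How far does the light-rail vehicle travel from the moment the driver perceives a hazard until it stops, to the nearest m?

Total stopping distance ≈ 115 m

74 km/h ÷ 3.6 = 20.5556 m/s.
Reaction distance = v·t_r = 20.5556 × 1.5 = 30.833 m.
Braking distance = v²/(2a) = 20.5556² / (2 × 2.500) = 422.533 / 5.000 = 84.507 m.
Total = 30.833 + 84.507 = 115.340 m.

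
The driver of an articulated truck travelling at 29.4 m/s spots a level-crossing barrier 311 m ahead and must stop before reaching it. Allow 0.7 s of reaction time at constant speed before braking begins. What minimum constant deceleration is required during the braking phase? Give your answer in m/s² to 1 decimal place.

Required deceleration ≈ 1.5 m/s²

Distance covered during reaction = 29.4000 × 0.7 = 20.580 m.
Distance available for braking: 311 − 20.580 = 290.420 m.
v² = 2a·d ⇒ a = v²/(2d) = 29.4000² / (2 × 290.420) = 864.360 / 580.840 = 1.4881 m/s².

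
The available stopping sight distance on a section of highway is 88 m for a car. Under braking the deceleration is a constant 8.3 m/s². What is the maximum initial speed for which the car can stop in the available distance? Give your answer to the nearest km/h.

v²/(2a) = d ⇒ v = √(2 × 8.300 × 88) = √1460.80 = 38.2204 m/s.
38.2204 m/s × 3.6 = 137.593 km/h.

Maximum speed ≈ 138 km/h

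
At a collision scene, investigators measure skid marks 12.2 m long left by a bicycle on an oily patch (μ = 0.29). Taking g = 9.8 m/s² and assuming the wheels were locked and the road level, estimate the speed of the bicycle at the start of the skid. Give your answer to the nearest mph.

Deceleration a = μg = 0.29 × 9.8 = 2.842 m/s².
v = √(2a·d) = √(2 × 2.842 × 12.2) = √69.345 = 8.3274 m/s.
= 8.3274 ÷ 0.44704 = 18.628 mph.

Initial speed ≈ 19 mph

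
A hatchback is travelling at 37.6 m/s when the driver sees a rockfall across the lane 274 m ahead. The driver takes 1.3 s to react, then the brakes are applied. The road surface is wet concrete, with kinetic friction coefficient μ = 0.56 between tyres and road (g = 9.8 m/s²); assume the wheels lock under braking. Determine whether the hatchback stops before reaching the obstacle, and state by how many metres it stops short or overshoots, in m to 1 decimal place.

a = μg = 0.56 × 9.8 = 5.488 m/s².
Reaction distance = 37.6000 × 1.3 = 48.880 m.
Braking distance = v²/(2a) = 1413.760 / 10.976 = 128.805 m.
Total stopping distance = 48.880 + 128.805 = 177.685 m, vs 274 m available — it stops with 274 − 177.685 = 96.315 m to spare.

Yes — it stops 96.3 m short of the obstacle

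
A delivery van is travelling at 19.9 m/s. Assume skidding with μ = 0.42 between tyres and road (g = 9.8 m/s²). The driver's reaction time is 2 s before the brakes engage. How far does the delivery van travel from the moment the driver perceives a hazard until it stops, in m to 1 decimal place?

Total stopping distance ≈ 87.9 m

a = μg = 0.42 × 9.8 = 4.116 m/s².
Reaction distance = v·t_r = 19.9000 × 2 = 39.800 m.
Braking distance = v²/(2a) = 19.9000² / (2 × 4.116) = 396.010 / 8.232 = 48.106 m.
Total = 39.800 + 48.106 = 87.906 m.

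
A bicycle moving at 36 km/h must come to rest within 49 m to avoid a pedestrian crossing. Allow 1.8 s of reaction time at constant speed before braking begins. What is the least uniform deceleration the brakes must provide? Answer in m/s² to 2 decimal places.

36 km/h ÷ 3.6 = 10.0000 m/s.
Distance covered during reaction = 10.0000 × 1.8 = 18.000 m.
Distance available for braking: 49 − 18.000 = 31.000 m.
v² = 2a·d ⇒ a = v²/(2d) = 10.0000² / (2 × 31.000) = 100.000 / 62.000 = 1.6129 m/s².

Required deceleration ≈ 1.61 m/s²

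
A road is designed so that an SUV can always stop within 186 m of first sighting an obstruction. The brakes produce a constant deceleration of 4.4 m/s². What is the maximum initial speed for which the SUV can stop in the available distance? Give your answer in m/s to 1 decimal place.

Maximum speed ≈ 40.5 m/s

v²/(2a) = d ⇒ v = √(2 × 4.400 × 186) = √1636.80 = 40.4574 m/s.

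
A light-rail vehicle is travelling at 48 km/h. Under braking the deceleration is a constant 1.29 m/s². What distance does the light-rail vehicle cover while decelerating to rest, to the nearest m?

Braking distance ≈ 69 m

48 km/h ÷ 3.6 = 13.3333 m/s.
Braking distance = v²/(2a) = 13.3333² / (2 × 1.290) = 177.777 / 2.580 = 68.906 m.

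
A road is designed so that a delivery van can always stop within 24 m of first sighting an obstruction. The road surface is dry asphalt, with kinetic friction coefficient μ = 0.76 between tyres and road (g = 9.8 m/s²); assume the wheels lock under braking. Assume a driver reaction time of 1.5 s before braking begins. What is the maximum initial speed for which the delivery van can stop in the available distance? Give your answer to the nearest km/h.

a = μg = 0.76 × 9.8 = 7.448 m/s².
Stopping distance: v·t_r + v²/(2a) = 24 with t_r = 1.5 s and a = 7.448 m/s².
So v² + 22.344 v − 357.50 = 0.
Positive root: v = −a·t_r + √((a·t_r)² + 2a·d) = −11.172 + √(124.814 + 357.50) = 10.7896 m/s.
10.7896 m/s × 3.6 = 38.843 km/h.

Maximum speed ≈ 39 km/h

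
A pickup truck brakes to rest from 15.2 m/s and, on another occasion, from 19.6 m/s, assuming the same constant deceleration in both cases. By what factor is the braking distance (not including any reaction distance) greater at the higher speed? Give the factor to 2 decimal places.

Braking distance d = v²/(2a), so with a fixed, d ∝ v².
Factor = (19.6/15.2)² = 1.2895² = 1.6628.

Factor ≈ 1.66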